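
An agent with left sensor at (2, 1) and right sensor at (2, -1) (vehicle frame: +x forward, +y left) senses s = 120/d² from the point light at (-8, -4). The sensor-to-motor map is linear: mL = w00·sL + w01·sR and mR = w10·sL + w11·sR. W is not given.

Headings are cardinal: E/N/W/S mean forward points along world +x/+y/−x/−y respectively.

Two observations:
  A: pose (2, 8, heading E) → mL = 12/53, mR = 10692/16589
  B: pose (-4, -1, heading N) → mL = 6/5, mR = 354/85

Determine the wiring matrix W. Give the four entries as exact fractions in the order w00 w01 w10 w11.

obs A: pose=(2,8,E) → sL=120/313, sR=24/53, mL=12/53, mR=10692/16589
obs B: pose=(-4,-1,N) → sL=60/17, sR=12/5, mL=6/5, mR=354/85
sensor matrix S = [[120/313, 24/53], [60/17, 12/5]]; det S = -191232/282013
solve [mL_A; mL_B] = S·[w00; w01] and [mR_A; mR_B] = S·[w10; w11]:
  w00 = 0, w01 = 1/2, w10 = 1/2, w11 = 1

0 1/2 1/2 1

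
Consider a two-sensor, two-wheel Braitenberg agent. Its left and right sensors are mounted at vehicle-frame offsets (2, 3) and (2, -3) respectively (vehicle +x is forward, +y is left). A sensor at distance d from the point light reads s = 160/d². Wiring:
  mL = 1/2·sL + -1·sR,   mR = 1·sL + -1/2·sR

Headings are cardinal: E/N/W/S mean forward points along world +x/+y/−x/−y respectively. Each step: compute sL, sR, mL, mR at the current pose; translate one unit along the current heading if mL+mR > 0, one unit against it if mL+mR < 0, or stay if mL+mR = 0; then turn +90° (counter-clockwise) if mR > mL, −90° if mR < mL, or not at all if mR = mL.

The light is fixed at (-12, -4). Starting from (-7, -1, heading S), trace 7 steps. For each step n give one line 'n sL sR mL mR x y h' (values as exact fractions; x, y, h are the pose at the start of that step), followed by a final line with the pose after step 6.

n=0: pose=(-7,-1,S); sL=32/13, sR=32; mL=-400/13, mR=-176/13; mL+mR=-576/13 → advance -1; mR−mL=224/13 → turn +1·90°
n=1: pose=(-7,0,E); sL=80/49, sR=16/5; mL=-584/245, mR=8/245; mL+mR=-576/245 → advance -1; mR−mL=592/245 → turn +1·90°
n=2: pose=(-8,0,N); sL=160/37, sR=32/17; mL=176/629, mR=2128/629; mL+mR=2304/629 → advance +1; mR−mL=1952/629 → turn +1·90°
n=3: pose=(-8,1,W); sL=20, sR=40/17; mL=130/17, mR=320/17; mL+mR=450/17 → advance +1; mR−mL=190/17 → turn +1·90°
n=4: pose=(-9,1,S); sL=32/9, sR=160/9; mL=-16, mR=-16/3; mL+mR=-64/3 → advance -1; mR−mL=32/3 → turn +1·90°
n=5: pose=(-9,2,E); sL=80/53, sR=80/17; mL=-3560/901, mR=-760/901; mL+mR=-4320/901 → advance -1; mR−mL=2800/901 → turn +1·90°
n=6: pose=(-10,2,N); sL=32/13, sR=160/89; mL=-656/1157, mR=1808/1157; mL+mR=1152/1157 → advance +1; mR−mL=2464/1157 → turn +1·90°

0 32/13 32 -400/13 -176/13 -7 -1 S
1 80/49 16/5 -584/245 8/245 -7 0 E
2 160/37 32/17 176/629 2128/629 -8 0 N
3 20 40/17 130/17 320/17 -8 1 W
4 32/9 160/9 -16 -16/3 -9 1 S
5 80/53 80/17 -3560/901 -760/901 -9 2 E
6 32/13 160/89 -656/1157 1808/1157 -10 2 N
final -10 3 W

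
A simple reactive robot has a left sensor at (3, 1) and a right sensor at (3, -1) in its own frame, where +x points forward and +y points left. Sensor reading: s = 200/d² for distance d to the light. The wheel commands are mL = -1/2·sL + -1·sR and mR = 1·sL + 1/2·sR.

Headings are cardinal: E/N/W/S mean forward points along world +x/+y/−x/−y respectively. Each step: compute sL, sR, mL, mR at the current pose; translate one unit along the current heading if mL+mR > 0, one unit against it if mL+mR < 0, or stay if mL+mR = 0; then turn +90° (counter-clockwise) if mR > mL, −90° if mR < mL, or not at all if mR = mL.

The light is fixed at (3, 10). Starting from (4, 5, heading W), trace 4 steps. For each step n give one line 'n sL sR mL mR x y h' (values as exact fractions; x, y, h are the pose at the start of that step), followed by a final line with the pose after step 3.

n=0: pose=(4,5,W); sL=5, sR=10; mL=-25/2, mR=10; mL+mR=-5/2 → advance -1; mR−mL=45/2 → turn +1·90°
n=1: pose=(5,5,S); sL=200/73, sR=40/13; mL=-4220/949, mR=4060/949; mL+mR=-160/949 → advance -1; mR−mL=8280/949 → turn +1·90°
n=2: pose=(5,6,E); sL=100/17, sR=4; mL=-118/17, mR=134/17; mL+mR=16/17 → advance +1; mR−mL=252/17 → turn +1·90°
n=3: pose=(6,6,N); sL=40, sR=200/17; mL=-540/17, mR=780/17; mL+mR=240/17 → advance +1; mR−mL=1320/17 → turn +1·90°

0 5 10 -25/2 10 4 5 W
1 200/73 40/13 -4220/949 4060/949 5 5 S
2 100/17 4 -118/17 134/17 5 6 E
3 40 200/17 -540/17 780/17 6 6 N
final 6 7 W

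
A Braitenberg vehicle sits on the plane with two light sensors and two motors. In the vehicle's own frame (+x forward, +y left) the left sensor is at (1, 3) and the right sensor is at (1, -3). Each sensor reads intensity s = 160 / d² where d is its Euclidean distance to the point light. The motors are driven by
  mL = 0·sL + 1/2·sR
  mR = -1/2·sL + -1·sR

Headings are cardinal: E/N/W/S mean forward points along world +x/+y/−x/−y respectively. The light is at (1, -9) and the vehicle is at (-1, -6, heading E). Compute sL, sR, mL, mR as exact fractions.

160/37 160 80 -6000/37

left sensor world pos  = (0, -3); dL² = 37
right sensor world pos = (0, -9); dR² = 1
sL = 160/37 = 160/37
sR = 160/1 = 160
mL = 0·sL + 1/2·sR = 80
mR = -1/2·sL + -1·sR = -6000/37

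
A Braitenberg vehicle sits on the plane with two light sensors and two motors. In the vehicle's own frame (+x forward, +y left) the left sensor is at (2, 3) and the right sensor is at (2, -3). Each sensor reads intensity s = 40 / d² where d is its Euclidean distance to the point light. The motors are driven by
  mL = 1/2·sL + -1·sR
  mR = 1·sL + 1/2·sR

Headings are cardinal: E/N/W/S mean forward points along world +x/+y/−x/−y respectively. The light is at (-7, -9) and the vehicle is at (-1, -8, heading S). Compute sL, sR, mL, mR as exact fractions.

left sensor world pos  = (2, -10); dL² = 82
right sensor world pos = (-4, -10); dR² = 10
sL = 40/82 = 20/41
sR = 40/10 = 4
mL = 1/2·sL + -1·sR = -154/41
mR = 1·sL + 1/2·sR = 102/41

20/41 4 -154/41 102/41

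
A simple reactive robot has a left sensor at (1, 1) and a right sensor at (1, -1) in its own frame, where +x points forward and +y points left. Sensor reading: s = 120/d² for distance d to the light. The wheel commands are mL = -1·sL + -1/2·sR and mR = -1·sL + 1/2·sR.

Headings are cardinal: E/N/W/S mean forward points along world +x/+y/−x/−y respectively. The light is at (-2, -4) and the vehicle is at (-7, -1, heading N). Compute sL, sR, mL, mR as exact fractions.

30/13 15/4 -435/104 -45/104

left sensor world pos  = (-8, 0); dL² = 52
right sensor world pos = (-6, 0); dR² = 32
sL = 120/52 = 30/13
sR = 120/32 = 15/4
mL = -1·sL + -1/2·sR = -435/104
mR = -1·sL + 1/2·sR = -45/104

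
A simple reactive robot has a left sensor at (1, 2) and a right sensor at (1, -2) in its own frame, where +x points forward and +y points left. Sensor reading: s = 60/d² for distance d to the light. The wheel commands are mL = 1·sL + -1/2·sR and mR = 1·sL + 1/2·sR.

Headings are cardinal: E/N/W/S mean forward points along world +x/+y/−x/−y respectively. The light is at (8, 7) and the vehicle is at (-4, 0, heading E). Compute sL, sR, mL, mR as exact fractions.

30/73 30/101 1935/7373 4125/7373

left sensor world pos  = (-3, 2); dL² = 146
right sensor world pos = (-3, -2); dR² = 202
sL = 60/146 = 30/73
sR = 60/202 = 30/101
mL = 1·sL + -1/2·sR = 1935/7373
mR = 1·sL + 1/2·sR = 4125/7373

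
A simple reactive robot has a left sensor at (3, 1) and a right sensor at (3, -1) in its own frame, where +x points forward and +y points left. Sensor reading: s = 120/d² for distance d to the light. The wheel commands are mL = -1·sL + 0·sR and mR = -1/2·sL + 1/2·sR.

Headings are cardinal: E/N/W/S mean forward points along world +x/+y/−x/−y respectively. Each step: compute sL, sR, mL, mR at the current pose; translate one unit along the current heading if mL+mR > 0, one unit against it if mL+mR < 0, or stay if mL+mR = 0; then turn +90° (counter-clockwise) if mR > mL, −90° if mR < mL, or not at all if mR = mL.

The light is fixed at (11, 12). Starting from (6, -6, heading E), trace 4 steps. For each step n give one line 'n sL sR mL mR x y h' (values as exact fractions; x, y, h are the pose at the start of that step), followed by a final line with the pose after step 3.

n=0: pose=(6,-6,E); sL=120/293, sR=24/73; mL=-120/293, mR=-864/21389; mL+mR=-9624/21389 → advance -1; mR−mL=7896/21389 → turn +1·90°
n=1: pose=(5,-6,N); sL=60/137, sR=12/25; mL=-60/137, mR=72/3425; mL+mR=-1428/3425 → advance -1; mR−mL=1572/3425 → turn +1·90°
n=2: pose=(5,-7,W); sL=120/481, sR=8/27; mL=-120/481, mR=304/12987; mL+mR=-2936/12987 → advance -1; mR−mL=3544/12987 → turn +1·90°
n=3: pose=(6,-7,S); sL=6/25, sR=3/13; mL=-6/25, mR=-3/650; mL+mR=-159/650 → advance -1; mR−mL=153/650 → turn +1·90°

0 120/293 24/73 -120/293 -864/21389 6 -6 E
1 60/137 12/25 -60/137 72/3425 5 -6 N
2 120/481 8/27 -120/481 304/12987 5 -7 W
3 6/25 3/13 -6/25 -3/650 6 -7 S
final 6 -6 E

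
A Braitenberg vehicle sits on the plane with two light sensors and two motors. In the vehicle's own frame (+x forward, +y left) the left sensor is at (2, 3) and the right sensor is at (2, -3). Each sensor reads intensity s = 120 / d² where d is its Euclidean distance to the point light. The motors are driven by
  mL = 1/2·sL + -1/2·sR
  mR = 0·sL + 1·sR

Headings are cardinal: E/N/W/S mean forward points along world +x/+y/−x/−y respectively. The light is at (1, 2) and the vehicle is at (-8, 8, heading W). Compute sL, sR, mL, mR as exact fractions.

left sensor world pos  = (-10, 5); dL² = 130
right sensor world pos = (-10, 11); dR² = 202
sL = 120/130 = 12/13
sR = 120/202 = 60/101
mL = 1/2·sL + -1/2·sR = 216/1313
mR = 0·sL + 1·sR = 60/101

12/13 60/101 216/1313 60/101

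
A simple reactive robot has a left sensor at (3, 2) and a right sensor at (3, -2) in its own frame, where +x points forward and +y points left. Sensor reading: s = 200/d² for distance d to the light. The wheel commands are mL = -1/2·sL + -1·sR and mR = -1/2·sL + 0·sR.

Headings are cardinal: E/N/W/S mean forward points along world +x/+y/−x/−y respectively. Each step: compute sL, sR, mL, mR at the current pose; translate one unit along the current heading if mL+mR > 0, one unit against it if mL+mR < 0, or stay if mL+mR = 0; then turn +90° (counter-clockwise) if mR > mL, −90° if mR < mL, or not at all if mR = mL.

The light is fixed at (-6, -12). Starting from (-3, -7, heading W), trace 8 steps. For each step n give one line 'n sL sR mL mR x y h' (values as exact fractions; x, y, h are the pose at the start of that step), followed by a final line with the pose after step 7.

n=0: pose=(-3,-7,W); sL=200/9, sR=200/49; mL=-6700/441, mR=-100/9; mL+mR=-11600/441 → advance -1; mR−mL=200/49 → turn +1·90°
n=1: pose=(-2,-7,S); sL=5, sR=25; mL=-55/2, mR=-5/2; mL+mR=-30 → advance -1; mR−mL=25 → turn +1·90°
n=2: pose=(-2,-6,E); sL=200/113, sR=40/13; mL=-5820/1469, mR=-100/113; mL+mR=-7120/1469 → advance -1; mR−mL=40/13 → turn +1·90°
n=3: pose=(-3,-6,N); sL=100/41, sR=100/53; mL=-6750/2173, mR=-50/41; mL+mR=-9400/2173 → advance -1; mR−mL=100/53 → turn +1·90°
n=4: pose=(-3,-7,W); sL=200/9, sR=200/49; mL=-6700/441, mR=-100/9; mL+mR=-11600/441 → advance -1; mR−mL=200/49 → turn +1·90°
n=5: pose=(-2,-7,S); sL=5, sR=25; mL=-55/2, mR=-5/2; mL+mR=-30 → advance -1; mR−mL=25 → turn +1·90°
n=6: pose=(-2,-6,E); sL=200/113, sR=40/13; mL=-5820/1469, mR=-100/113; mL+mR=-7120/1469 → advance -1; mR−mL=40/13 → turn +1·90°
n=7: pose=(-3,-6,N); sL=100/41, sR=100/53; mL=-6750/2173, mR=-50/41; mL+mR=-9400/2173 → advance -1; mR−mL=100/53 → turn +1·90°

0 200/9 200/49 -6700/441 -100/9 -3 -7 W
1 5 25 -55/2 -5/2 -2 -7 S
2 200/113 40/13 -5820/1469 -100/113 -2 -6 E
3 100/41 100/53 -6750/2173 -50/41 -3 -6 N
4 200/9 200/49 -6700/441 -100/9 -3 -7 W
5 5 25 -55/2 -5/2 -2 -7 S
6 200/113 40/13 -5820/1469 -100/113 -2 -6 E
7 100/41 100/53 -6750/2173 -50/41 -3 -6 N
final -3 -7 W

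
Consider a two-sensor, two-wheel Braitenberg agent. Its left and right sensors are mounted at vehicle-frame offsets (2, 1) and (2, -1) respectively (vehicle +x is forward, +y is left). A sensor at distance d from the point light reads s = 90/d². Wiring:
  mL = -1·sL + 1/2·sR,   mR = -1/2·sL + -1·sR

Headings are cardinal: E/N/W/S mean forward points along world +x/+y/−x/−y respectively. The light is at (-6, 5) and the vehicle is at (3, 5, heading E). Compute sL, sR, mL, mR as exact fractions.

left sensor world pos  = (5, 6); dL² = 122
right sensor world pos = (5, 4); dR² = 122
sL = 90/122 = 45/61
sR = 90/122 = 45/61
mL = -1·sL + 1/2·sR = -45/122
mR = -1/2·sL + -1·sR = -135/122

45/61 45/61 -45/122 -135/122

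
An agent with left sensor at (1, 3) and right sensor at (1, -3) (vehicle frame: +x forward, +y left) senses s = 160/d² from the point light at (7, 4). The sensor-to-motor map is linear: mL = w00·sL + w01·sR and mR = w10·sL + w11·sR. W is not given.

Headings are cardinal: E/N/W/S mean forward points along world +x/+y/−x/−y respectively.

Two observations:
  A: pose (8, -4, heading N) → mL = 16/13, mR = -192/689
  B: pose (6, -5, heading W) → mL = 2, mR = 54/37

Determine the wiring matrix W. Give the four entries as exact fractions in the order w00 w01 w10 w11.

0 1/2 -1/2 1/2

obs A: pose=(8,-4,N) → sL=160/53, sR=32/13, mL=16/13, mR=-192/689
obs B: pose=(6,-5,W) → sL=40/37, sR=4, mL=2, mR=54/37
sensor matrix S = [[160/53, 32/13], [40/37, 4]]; det S = 240000/25493
solve [mL_A; mL_B] = S·[w00; w01] and [mR_A; mR_B] = S·[w10; w11]:
  w00 = 0, w01 = 1/2, w10 = -1/2, w11 = 1/2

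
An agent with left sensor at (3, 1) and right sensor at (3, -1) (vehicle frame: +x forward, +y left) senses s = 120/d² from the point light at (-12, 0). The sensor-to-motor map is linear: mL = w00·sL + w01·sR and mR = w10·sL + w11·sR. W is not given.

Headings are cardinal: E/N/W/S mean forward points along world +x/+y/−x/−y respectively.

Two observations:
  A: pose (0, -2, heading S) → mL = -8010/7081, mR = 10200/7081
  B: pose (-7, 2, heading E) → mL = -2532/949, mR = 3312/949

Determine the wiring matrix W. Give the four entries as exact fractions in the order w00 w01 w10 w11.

-1/2 -1 1 1

obs A: pose=(0,-2,S) → sL=60/97, sR=60/73, mL=-8010/7081, mR=10200/7081
obs B: pose=(-7,2,E) → sL=120/73, sR=24/13, mL=-2532/949, mR=3312/949
sensor matrix S = [[60/97, 60/73], [120/73, 24/13]]; det S = -1405440/6719869
solve [mL_A; mL_B] = S·[w00; w01] and [mR_A; mR_B] = S·[w10; w11]:
  w00 = -1/2, w01 = -1, w10 = 1, w11 = 1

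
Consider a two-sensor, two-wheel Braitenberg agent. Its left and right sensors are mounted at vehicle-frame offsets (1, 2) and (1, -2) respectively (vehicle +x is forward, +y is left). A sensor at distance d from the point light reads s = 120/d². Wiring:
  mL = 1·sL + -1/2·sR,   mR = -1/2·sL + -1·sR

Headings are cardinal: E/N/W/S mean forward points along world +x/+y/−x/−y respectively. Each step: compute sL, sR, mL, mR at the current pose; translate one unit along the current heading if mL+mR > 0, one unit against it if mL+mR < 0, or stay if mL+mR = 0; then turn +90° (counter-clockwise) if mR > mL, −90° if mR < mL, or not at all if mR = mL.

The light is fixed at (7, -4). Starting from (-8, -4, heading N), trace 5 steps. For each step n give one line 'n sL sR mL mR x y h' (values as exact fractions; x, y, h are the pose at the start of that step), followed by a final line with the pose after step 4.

n=0: pose=(-8,-4,N); sL=12/29, sR=12/17; mL=30/493, mR=-450/493; mL+mR=-420/493 → advance -1; mR−mL=-480/493 → turn -1·90°
n=1: pose=(-8,-5,E); sL=120/197, sR=24/41; mL=2556/8077, mR=-7188/8077; mL+mR=-4632/8077 → advance -1; mR−mL=-9744/8077 → turn -1·90°
n=2: pose=(-9,-5,S); sL=3/5, sR=15/41; mL=171/410, mR=-273/410; mL+mR=-51/205 → advance -1; mR−mL=-222/205 → turn -1·90°
n=3: pose=(-9,-4,W); sL=120/293, sR=120/293; mL=60/293, mR=-180/293; mL+mR=-120/293 → advance -1; mR−mL=-240/293 → turn -1·90°
n=4: pose=(-8,-4,N); sL=12/29, sR=12/17; mL=30/493, mR=-450/493; mL+mR=-420/493 → advance -1; mR−mL=-480/493 → turn -1·90°

0 12/29 12/17 30/493 -450/493 -8 -4 N
1 120/197 24/41 2556/8077 -7188/8077 -8 -5 E
2 3/5 15/41 171/410 -273/410 -9 -5 S
3 120/293 120/293 60/293 -180/293 -9 -4 W
4 12/29 12/17 30/493 -450/493 -8 -4 N
final -8 -5 E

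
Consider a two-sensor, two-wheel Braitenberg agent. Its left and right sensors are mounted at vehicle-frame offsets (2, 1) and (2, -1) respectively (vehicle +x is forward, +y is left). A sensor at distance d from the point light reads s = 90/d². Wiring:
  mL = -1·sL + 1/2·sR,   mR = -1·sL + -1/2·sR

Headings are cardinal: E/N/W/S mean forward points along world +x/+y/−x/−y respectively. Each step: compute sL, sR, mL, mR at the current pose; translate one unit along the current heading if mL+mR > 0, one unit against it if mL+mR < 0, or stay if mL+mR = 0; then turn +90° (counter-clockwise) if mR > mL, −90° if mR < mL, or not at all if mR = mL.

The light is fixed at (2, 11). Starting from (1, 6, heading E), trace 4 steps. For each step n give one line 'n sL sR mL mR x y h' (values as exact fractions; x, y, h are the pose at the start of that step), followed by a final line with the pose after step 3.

n=0: pose=(1,6,E); sL=90/17, sR=90/37; mL=-2565/629, mR=-4095/629; mL+mR=-180/17 → advance -1; mR−mL=-90/37 → turn -1·90°
n=1: pose=(0,6,S); sL=9/5, sR=45/29; mL=-297/290, mR=-747/290; mL+mR=-18/5 → advance -1; mR−mL=-45/29 → turn -1·90°
n=2: pose=(0,7,W); sL=90/41, sR=18/5; mL=-81/205, mR=-819/205; mL+mR=-180/41 → advance -1; mR−mL=-18/5 → turn -1·90°
n=3: pose=(1,7,N); sL=45/4, sR=45/2; mL=0, mR=-45/2; mL+mR=-45/2 → advance -1; mR−mL=-45/2 → turn -1·90°

0 90/17 90/37 -2565/629 -4095/629 1 6 E
1 9/5 45/29 -297/290 -747/290 0 6 S
2 90/41 18/5 -81/205 -819/205 0 7 W
3 45/4 45/2 0 -45/2 1 7 N
final 1 6 E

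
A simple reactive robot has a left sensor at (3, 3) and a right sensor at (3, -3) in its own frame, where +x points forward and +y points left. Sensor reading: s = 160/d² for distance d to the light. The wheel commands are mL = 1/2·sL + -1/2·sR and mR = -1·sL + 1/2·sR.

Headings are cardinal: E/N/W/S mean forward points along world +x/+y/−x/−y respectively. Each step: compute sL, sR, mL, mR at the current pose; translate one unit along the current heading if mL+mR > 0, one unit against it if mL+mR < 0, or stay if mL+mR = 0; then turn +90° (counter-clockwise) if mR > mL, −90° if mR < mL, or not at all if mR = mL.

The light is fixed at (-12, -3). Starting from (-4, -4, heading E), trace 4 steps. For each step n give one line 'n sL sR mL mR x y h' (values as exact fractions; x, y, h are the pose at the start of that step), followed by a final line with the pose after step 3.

0 32/25 160/137 192/3425 -2384/3425 -4 -4 E
1 40/29 5 -105/58 65/58 -5 -4 S
2 160/109 160/109 0 -80/109 -5 -3 E
3 16/9 80/9 -32/9 8/3 -6 -3 S
final -6 -2 E

n=0: pose=(-4,-4,E); sL=32/25, sR=160/137; mL=192/3425, mR=-2384/3425; mL+mR=-16/25 → advance -1; mR−mL=-2576/3425 → turn -1·90°
n=1: pose=(-5,-4,S); sL=40/29, sR=5; mL=-105/58, mR=65/58; mL+mR=-20/29 → advance -1; mR−mL=85/29 → turn +1·90°
n=2: pose=(-5,-3,E); sL=160/109, sR=160/109; mL=0, mR=-80/109; mL+mR=-80/109 → advance -1; mR−mL=-80/109 → turn -1·90°
n=3: pose=(-6,-3,S); sL=16/9, sR=80/9; mL=-32/9, mR=8/3; mL+mR=-8/9 → advance -1; mR−mL=56/9 → turn +1·90°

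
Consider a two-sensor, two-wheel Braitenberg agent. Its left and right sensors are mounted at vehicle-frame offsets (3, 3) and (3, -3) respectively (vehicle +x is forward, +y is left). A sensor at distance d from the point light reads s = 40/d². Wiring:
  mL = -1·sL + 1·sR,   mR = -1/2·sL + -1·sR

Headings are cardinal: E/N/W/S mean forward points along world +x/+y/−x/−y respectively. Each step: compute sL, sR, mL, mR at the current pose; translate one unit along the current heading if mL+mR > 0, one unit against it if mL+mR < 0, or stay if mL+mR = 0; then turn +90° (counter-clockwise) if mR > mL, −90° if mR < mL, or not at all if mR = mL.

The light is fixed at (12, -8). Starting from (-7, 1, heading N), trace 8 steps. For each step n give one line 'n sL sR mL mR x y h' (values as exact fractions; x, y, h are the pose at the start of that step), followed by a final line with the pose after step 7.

n=0: pose=(-7,1,N); sL=10/157, sR=1/10; mL=57/1570, mR=-207/1570; mL+mR=-15/157 → advance -1; mR−mL=-132/785 → turn -1·90°
n=1: pose=(-7,0,E); sL=40/377, sR=40/281; mL=3840/105937, mR=-20700/105937; mL+mR=-60/377 → advance -1; mR−mL=-24540/105937 → turn -1·90°
n=2: pose=(-8,0,S); sL=20/157, sR=20/277; mL=-2400/43489, mR=-5910/43489; mL+mR=-30/157 → advance -1; mR−mL=-3510/43489 → turn -1·90°
n=3: pose=(-8,1,W); sL=8/113, sR=40/673; mL=-864/76049, mR=-7212/76049; mL+mR=-12/113 → advance -1; mR−mL=-6348/76049 → turn -1·90°
n=4: pose=(-7,1,N); sL=10/157, sR=1/10; mL=57/1570, mR=-207/1570; mL+mR=-15/157 → advance -1; mR−mL=-132/785 → turn -1·90°
n=5: pose=(-7,0,E); sL=40/377, sR=40/281; mL=3840/105937, mR=-20700/105937; mL+mR=-60/377 → advance -1; mR−mL=-24540/105937 → turn -1·90°
n=6: pose=(-8,0,S); sL=20/157, sR=20/277; mL=-2400/43489, mR=-5910/43489; mL+mR=-30/157 → advance -1; mR−mL=-3510/43489 → turn -1·90°
n=7: pose=(-8,1,W); sL=8/113, sR=40/673; mL=-864/76049, mR=-7212/76049; mL+mR=-12/113 → advance -1; mR−mL=-6348/76049 → turn -1·90°

0 10/157 1/10 57/1570 -207/1570 -7 1 N
1 40/377 40/281 3840/105937 -20700/105937 -7 0 E
2 20/157 20/277 -2400/43489 -5910/43489 -8 0 S
3 8/113 40/673 -864/76049 -7212/76049 -8 1 W
4 10/157 1/10 57/1570 -207/1570 -7 1 N
5 40/377 40/281 3840/105937 -20700/105937 -7 0 E
6 20/157 20/277 -2400/43489 -5910/43489 -8 0 S
7 8/113 40/673 -864/76049 -7212/76049 -8 1 W
final -7 1 N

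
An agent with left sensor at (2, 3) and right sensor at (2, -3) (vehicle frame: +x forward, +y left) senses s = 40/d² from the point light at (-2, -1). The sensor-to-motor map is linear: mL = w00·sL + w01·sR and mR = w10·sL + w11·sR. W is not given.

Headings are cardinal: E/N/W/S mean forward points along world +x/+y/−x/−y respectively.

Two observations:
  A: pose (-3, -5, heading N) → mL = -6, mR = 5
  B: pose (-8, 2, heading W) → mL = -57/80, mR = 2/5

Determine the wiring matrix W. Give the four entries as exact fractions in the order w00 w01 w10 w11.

-1/2 -1 0 1

obs A: pose=(-3,-5,N) → sL=2, sR=5, mL=-6, mR=5
obs B: pose=(-8,2,W) → sL=5/8, sR=2/5, mL=-57/80, mR=2/5
sensor matrix S = [[2, 5], [5/8, 2/5]]; det S = -93/40
solve [mL_A; mL_B] = S·[w00; w01] and [mR_A; mR_B] = S·[w10; w11]:
  w00 = -1/2, w01 = -1, w10 = 0, w11 = 1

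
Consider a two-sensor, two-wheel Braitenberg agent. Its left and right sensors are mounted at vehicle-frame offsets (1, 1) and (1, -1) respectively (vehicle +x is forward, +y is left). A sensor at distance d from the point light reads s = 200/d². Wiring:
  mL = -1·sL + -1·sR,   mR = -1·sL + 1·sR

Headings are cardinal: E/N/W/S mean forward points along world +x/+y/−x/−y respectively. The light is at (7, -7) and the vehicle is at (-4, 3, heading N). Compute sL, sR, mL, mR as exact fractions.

40/53 200/221 -19440/11713 1760/11713

left sensor world pos  = (-5, 4); dL² = 265
right sensor world pos = (-3, 4); dR² = 221
sL = 200/265 = 40/53
sR = 200/221 = 200/221
mL = -1·sL + -1·sR = -19440/11713
mR = -1·sL + 1·sR = 1760/11713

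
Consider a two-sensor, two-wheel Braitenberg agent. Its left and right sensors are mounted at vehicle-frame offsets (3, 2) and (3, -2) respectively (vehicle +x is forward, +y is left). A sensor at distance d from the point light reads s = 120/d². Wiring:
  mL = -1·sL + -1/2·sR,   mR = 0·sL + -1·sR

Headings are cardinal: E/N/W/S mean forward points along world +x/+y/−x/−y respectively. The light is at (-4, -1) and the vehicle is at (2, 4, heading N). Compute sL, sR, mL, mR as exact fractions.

3/2 15/16 -63/32 -15/16

left sensor world pos  = (0, 7); dL² = 80
right sensor world pos = (4, 7); dR² = 128
sL = 120/80 = 3/2
sR = 120/128 = 15/16
mL = -1·sL + -1/2·sR = -63/32
mR = 0·sL + -1·sR = -15/16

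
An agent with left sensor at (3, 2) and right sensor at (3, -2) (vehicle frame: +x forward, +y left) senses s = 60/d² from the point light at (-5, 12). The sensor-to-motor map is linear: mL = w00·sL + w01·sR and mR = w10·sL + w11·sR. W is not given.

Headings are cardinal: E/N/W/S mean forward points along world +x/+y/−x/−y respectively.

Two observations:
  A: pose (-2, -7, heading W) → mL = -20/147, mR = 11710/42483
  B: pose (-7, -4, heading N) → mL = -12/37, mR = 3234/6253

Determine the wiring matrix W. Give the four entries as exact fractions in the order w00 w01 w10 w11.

-1 0 1/2 1

obs A: pose=(-2,-7,W) → sL=20/147, sR=60/289, mL=-20/147, mR=11710/42483
obs B: pose=(-7,-4,N) → sL=12/37, sR=60/169, mL=-12/37, mR=3234/6253
sensor matrix S = [[20/147, 60/289], [12/37, 60/169]]; det S = -1685120/88548733
solve [mL_A; mL_B] = S·[w00; w01] and [mR_A; mR_B] = S·[w10; w11]:
  w00 = -1, w01 = 0, w10 = 1/2, w11 = 1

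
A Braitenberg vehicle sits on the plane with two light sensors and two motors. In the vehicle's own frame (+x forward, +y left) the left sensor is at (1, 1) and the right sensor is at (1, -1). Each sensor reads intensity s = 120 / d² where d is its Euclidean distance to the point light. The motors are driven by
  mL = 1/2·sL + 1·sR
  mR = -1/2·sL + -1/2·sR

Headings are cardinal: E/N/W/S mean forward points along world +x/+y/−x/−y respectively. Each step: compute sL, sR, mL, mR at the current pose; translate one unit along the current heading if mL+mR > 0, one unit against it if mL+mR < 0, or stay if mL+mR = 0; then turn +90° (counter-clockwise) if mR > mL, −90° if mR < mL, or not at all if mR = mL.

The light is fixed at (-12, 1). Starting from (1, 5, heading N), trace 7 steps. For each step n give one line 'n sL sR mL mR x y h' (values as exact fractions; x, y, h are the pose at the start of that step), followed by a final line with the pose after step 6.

0 120/169 120/221 2580/2873 -1800/2873 1 5 N
1 15/29 30/53 2535/3074 -1665/3074 1 6 E
2 120/241 24/37 8004/8917 -5112/8917 2 6 S
3 60/89 60/97 8250/8633 -5580/8633 2 5 W
4 120/169 120/221 2580/2873 -1800/2873 1 5 N
5 15/29 30/53 2535/3074 -1665/3074 1 6 E
6 120/241 24/37 8004/8917 -5112/8917 2 6 S
final 2 5 W

n=0: pose=(1,5,N); sL=120/169, sR=120/221; mL=2580/2873, mR=-1800/2873; mL+mR=60/221 → advance +1; mR−mL=-4380/2873 → turn -1·90°
n=1: pose=(1,6,E); sL=15/29, sR=30/53; mL=2535/3074, mR=-1665/3074; mL+mR=15/53 → advance +1; mR−mL=-2100/1537 → turn -1·90°
n=2: pose=(2,6,S); sL=120/241, sR=24/37; mL=8004/8917, mR=-5112/8917; mL+mR=12/37 → advance +1; mR−mL=-13116/8917 → turn -1·90°
n=3: pose=(2,5,W); sL=60/89, sR=60/97; mL=8250/8633, mR=-5580/8633; mL+mR=30/97 → advance +1; mR−mL=-13830/8633 → turn -1·90°
n=4: pose=(1,5,N); sL=120/169, sR=120/221; mL=2580/2873, mR=-1800/2873; mL+mR=60/221 → advance +1; mR−mL=-4380/2873 → turn -1·90°
n=5: pose=(1,6,E); sL=15/29, sR=30/53; mL=2535/3074, mR=-1665/3074; mL+mR=15/53 → advance +1; mR−mL=-2100/1537 → turn -1·90°
n=6: pose=(2,6,S); sL=120/241, sR=24/37; mL=8004/8917, mR=-5112/8917; mL+mR=12/37 → advance +1; mR−mL=-13116/8917 → turn -1·90°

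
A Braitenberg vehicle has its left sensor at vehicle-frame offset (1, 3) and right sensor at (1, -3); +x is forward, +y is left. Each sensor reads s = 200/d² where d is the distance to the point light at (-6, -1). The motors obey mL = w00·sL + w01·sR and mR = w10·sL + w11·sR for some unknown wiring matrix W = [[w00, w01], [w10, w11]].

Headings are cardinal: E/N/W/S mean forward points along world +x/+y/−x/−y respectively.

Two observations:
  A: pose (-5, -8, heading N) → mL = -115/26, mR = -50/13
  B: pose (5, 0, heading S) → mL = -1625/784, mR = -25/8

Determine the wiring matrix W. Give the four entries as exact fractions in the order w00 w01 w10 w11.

-1/2 -1/2 0 -1

obs A: pose=(-5,-8,N) → sL=5, sR=50/13, mL=-115/26, mR=-50/13
obs B: pose=(5,0,S) → sL=50/49, sR=25/8, mL=-1625/784, mR=-25/8
sensor matrix S = [[5, 50/13], [50/49, 25/8]]; det S = 59625/5096
solve [mL_A; mL_B] = S·[w00; w01] and [mR_A; mR_B] = S·[w10; w11]:
  w00 = -1/2, w01 = -1/2, w10 = 0, w11 = -1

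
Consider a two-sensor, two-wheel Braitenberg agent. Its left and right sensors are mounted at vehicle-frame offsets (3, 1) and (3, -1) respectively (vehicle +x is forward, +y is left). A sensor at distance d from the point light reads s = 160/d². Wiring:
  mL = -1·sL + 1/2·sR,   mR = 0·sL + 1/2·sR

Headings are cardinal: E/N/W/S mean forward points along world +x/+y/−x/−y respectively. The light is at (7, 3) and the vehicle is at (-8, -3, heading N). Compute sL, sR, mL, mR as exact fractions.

left sensor world pos  = (-9, 0); dL² = 265
right sensor world pos = (-7, 0); dR² = 205
sL = 160/265 = 32/53
sR = 160/205 = 32/41
mL = -1·sL + 1/2·sR = -464/2173
mR = 0·sL + 1/2·sR = 16/41

32/53 32/41 -464/2173 16/41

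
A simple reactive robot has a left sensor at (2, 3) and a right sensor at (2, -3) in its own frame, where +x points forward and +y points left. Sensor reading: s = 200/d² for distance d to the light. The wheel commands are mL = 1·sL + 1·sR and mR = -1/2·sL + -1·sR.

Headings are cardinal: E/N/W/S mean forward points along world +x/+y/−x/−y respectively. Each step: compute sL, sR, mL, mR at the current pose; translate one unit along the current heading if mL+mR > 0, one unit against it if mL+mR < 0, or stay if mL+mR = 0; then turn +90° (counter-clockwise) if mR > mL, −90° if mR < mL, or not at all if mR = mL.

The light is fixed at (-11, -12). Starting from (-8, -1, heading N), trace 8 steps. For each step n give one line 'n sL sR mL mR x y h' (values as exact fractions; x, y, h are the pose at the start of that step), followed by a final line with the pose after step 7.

0 200/169 40/41 14960/6929 -10860/6929 -8 -1 N
1 4/5 100/53 712/265 -606/265 -8 0 E
2 200/149 200/101 50000/15049 -39900/15049 -7 0 S
3 50/17 1 67/17 -42/17 -7 -1 W
4 200/169 40/41 14960/6929 -10860/6929 -8 -1 N
5 4/5 100/53 712/265 -606/265 -8 0 E
6 200/149 200/101 50000/15049 -39900/15049 -7 0 S
7 50/17 1 67/17 -42/17 -7 -1 W
final -8 -1 N

n=0: pose=(-8,-1,N); sL=200/169, sR=40/41; mL=14960/6929, mR=-10860/6929; mL+mR=100/169 → advance +1; mR−mL=-25820/6929 → turn -1·90°
n=1: pose=(-8,0,E); sL=4/5, sR=100/53; mL=712/265, mR=-606/265; mL+mR=2/5 → advance +1; mR−mL=-1318/265 → turn -1·90°
n=2: pose=(-7,0,S); sL=200/149, sR=200/101; mL=50000/15049, mR=-39900/15049; mL+mR=100/149 → advance +1; mR−mL=-89900/15049 → turn -1·90°
n=3: pose=(-7,-1,W); sL=50/17, sR=1; mL=67/17, mR=-42/17; mL+mR=25/17 → advance +1; mR−mL=-109/17 → turn -1·90°
n=4: pose=(-8,-1,N); sL=200/169, sR=40/41; mL=14960/6929, mR=-10860/6929; mL+mR=100/169 → advance +1; mR−mL=-25820/6929 → turn -1·90°
n=5: pose=(-8,0,E); sL=4/5, sR=100/53; mL=712/265, mR=-606/265; mL+mR=2/5 → advance +1; mR−mL=-1318/265 → turn -1·90°
n=6: pose=(-7,0,S); sL=200/149, sR=200/101; mL=50000/15049, mR=-39900/15049; mL+mR=100/149 → advance +1; mR−mL=-89900/15049 → turn -1·90°
n=7: pose=(-7,-1,W); sL=50/17, sR=1; mL=67/17, mR=-42/17; mL+mR=25/17 → advance +1; mR−mL=-109/17 → turn -1·90°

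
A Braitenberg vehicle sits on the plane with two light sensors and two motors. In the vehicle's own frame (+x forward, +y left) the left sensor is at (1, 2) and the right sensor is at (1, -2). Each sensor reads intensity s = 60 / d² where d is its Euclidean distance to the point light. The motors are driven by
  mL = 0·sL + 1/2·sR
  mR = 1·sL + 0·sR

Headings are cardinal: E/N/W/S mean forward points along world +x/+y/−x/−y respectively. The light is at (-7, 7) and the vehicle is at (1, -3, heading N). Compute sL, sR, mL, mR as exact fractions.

left sensor world pos  = (-1, -2); dL² = 117
right sensor world pos = (3, -2); dR² = 181
sL = 60/117 = 20/39
sR = 60/181 = 60/181
mL = 0·sL + 1/2·sR = 30/181
mR = 1·sL + 0·sR = 20/39

20/39 60/181 30/181 20/39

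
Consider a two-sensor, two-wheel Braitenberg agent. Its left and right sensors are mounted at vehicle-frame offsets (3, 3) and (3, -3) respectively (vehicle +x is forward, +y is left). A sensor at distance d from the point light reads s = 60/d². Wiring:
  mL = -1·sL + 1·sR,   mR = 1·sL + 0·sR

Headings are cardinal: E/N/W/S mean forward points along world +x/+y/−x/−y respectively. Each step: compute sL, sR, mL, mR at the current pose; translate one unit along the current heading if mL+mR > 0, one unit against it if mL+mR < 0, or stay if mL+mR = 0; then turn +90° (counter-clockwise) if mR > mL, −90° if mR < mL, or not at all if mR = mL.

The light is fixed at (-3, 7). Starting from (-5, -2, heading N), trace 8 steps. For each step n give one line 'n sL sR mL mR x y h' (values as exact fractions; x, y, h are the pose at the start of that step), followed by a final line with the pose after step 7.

n=0: pose=(-5,-2,N); sL=60/61, sR=60/37; mL=1440/2257, mR=60/61; mL+mR=60/37 → advance +1; mR−mL=780/2257 → turn +1·90°
n=1: pose=(-5,-1,W); sL=30/73, sR=6/5; mL=288/365, mR=30/73; mL+mR=6/5 → advance +1; mR−mL=-138/365 → turn -1·90°
n=2: pose=(-6,-1,N); sL=60/61, sR=12/5; mL=432/305, mR=60/61; mL+mR=12/5 → advance +1; mR−mL=-132/305 → turn -1·90°
n=3: pose=(-6,0,E); sL=15/4, sR=3/5; mL=-63/20, mR=15/4; mL+mR=3/5 → advance +1; mR−mL=69/10 → turn +1·90°
n=4: pose=(-5,0,N); sL=60/41, sR=60/17; mL=1440/697, mR=60/41; mL+mR=60/17 → advance +1; mR−mL=-420/697 → turn -1·90°
n=5: pose=(-5,1,E); sL=6, sR=30/41; mL=-216/41, mR=6; mL+mR=30/41 → advance +1; mR−mL=462/41 → turn +1·90°
n=6: pose=(-4,1,N); sL=12/5, sR=60/13; mL=144/65, mR=12/5; mL+mR=60/13 → advance +1; mR−mL=12/65 → turn +1·90°
n=7: pose=(-4,2,W); sL=3/4, sR=3; mL=9/4, mR=3/4; mL+mR=3 → advance +1; mR−mL=-3/2 → turn -1·90°

0 60/61 60/37 1440/2257 60/61 -5 -2 N
1 30/73 6/5 288/365 30/73 -5 -1 W
2 60/61 12/5 432/305 60/61 -6 -1 N
3 15/4 3/5 -63/20 15/4 -6 0 E
4 60/41 60/17 1440/697 60/41 -5 0 N
5 6 30/41 -216/41 6 -5 1 E
6 12/5 60/13 144/65 12/5 -4 1 N
7 3/4 3 9/4 3/4 -4 2 W
final -5 2 N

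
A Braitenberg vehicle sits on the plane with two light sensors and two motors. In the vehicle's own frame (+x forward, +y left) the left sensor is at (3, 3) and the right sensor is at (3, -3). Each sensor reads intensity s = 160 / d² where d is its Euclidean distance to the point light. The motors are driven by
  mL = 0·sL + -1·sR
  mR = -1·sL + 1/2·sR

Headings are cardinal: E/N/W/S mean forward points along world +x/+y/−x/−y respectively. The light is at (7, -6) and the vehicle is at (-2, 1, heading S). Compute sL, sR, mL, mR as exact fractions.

left sensor world pos  = (1, -2); dL² = 52
right sensor world pos = (-5, -2); dR² = 160
sL = 160/52 = 40/13
sR = 160/160 = 1
mL = 0·sL + -1·sR = -1
mR = -1·sL + 1/2·sR = -67/26

40/13 1 -1 -67/26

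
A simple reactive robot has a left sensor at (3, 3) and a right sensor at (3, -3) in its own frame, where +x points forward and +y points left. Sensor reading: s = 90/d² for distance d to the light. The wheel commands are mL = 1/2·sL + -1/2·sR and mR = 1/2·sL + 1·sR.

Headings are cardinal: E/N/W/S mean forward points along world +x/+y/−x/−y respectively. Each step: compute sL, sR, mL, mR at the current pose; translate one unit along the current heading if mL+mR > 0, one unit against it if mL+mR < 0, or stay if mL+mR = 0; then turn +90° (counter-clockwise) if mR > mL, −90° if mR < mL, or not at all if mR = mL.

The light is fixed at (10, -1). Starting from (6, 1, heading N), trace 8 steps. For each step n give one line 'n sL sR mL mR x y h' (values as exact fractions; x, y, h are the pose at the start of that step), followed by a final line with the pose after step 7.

n=0: pose=(6,1,N); sL=45/37, sR=45/13; mL=-540/481, mR=3915/962; mL+mR=2835/962 → advance +1; mR−mL=135/26 → turn +1·90°
n=1: pose=(6,2,W); sL=90/49, sR=18/17; mL=324/833, mR=1647/833; mL+mR=1971/833 → advance +1; mR−mL=27/17 → turn +1·90°
n=2: pose=(5,2,S); sL=45/2, sR=45/32; mL=675/64, mR=405/32; mL+mR=1485/64 → advance +1; mR−mL=135/64 → turn +1·90°
n=3: pose=(5,1,E); sL=90/29, sR=18; mL=-216/29, mR=567/29; mL+mR=351/29 → advance +1; mR−mL=27 → turn +1·90°
n=4: pose=(6,1,N); sL=45/37, sR=45/13; mL=-540/481, mR=3915/962; mL+mR=2835/962 → advance +1; mR−mL=135/26 → turn +1·90°
n=5: pose=(6,2,W); sL=90/49, sR=18/17; mL=324/833, mR=1647/833; mL+mR=1971/833 → advance +1; mR−mL=27/17 → turn +1·90°
n=6: pose=(5,2,S); sL=45/2, sR=45/32; mL=675/64, mR=405/32; mL+mR=1485/64 → advance +1; mR−mL=135/64 → turn +1·90°
n=7: pose=(5,1,E); sL=90/29, sR=18; mL=-216/29, mR=567/29; mL+mR=351/29 → advance +1; mR−mL=27 → turn +1·90°

0 45/37 45/13 -540/481 3915/962 6 1 N
1 90/49 18/17 324/833 1647/833 6 2 W
2 45/2 45/32 675/64 405/32 5 2 S
3 90/29 18 -216/29 567/29 5 1 E
4 45/37 45/13 -540/481 3915/962 6 1 N
5 90/49 18/17 324/833 1647/833 6 2 W
6 45/2 45/32 675/64 405/32 5 2 S
7 90/29 18 -216/29 567/29 5 1 E
final 6 1 N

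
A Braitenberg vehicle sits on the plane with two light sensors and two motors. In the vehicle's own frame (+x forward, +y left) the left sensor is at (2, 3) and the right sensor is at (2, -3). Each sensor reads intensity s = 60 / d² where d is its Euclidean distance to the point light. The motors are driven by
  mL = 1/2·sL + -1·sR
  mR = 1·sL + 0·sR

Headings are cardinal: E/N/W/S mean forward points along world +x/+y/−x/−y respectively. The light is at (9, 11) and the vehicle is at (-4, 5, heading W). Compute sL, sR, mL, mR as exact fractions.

10/51 10/39 -35/221 10/51

left sensor world pos  = (-6, 2); dL² = 306
right sensor world pos = (-6, 8); dR² = 234
sL = 60/306 = 10/51
sR = 60/234 = 10/39
mL = 1/2·sL + -1·sR = -35/221
mR = 1·sL + 0·sR = 10/51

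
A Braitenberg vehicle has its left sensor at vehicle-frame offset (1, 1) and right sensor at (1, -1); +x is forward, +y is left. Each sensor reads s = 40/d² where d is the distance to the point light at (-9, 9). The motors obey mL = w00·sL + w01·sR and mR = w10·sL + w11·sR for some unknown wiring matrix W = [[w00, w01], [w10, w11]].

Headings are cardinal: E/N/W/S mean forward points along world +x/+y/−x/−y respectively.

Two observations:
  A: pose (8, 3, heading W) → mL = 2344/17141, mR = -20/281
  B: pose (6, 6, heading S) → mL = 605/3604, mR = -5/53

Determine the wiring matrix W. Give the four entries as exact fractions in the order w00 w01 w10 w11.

1/2 1/2 0 -1/2

obs A: pose=(8,3,W) → sL=8/61, sR=40/281, mL=2344/17141, mR=-20/281
obs B: pose=(6,6,S) → sL=5/34, sR=10/53, mL=605/3604, mR=-5/53
sensor matrix S = [[8/61, 40/281], [5/34, 10/53]]; det S = 58860/15444041
solve [mL_A; mL_B] = S·[w00; w01] and [mR_A; mR_B] = S·[w10; w11]:
  w00 = 1/2, w01 = 1/2, w10 = 0, w11 = -1/2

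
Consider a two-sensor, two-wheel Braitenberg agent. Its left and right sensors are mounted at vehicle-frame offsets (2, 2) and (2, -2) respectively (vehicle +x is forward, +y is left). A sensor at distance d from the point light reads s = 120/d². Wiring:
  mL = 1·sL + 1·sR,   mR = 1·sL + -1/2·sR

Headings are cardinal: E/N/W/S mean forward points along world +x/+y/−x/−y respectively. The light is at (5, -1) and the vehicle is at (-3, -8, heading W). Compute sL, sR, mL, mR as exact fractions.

120/181 24/25 7344/4525 828/4525

left sensor world pos  = (-5, -10); dL² = 181
right sensor world pos = (-5, -6); dR² = 125
sL = 120/181 = 120/181
sR = 120/125 = 24/25
mL = 1·sL + 1·sR = 7344/4525
mR = 1·sL + -1/2·sR = 828/4525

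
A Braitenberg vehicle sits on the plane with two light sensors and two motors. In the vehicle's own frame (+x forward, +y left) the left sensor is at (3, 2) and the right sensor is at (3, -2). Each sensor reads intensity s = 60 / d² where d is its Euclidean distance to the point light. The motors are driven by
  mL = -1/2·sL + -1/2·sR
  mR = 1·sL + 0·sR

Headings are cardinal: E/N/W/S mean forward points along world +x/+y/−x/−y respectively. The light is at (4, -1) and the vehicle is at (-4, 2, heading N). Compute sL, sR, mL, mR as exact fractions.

15/34 5/6 -65/102 15/34

left sensor world pos  = (-6, 5); dL² = 136
right sensor world pos = (-2, 5); dR² = 72
sL = 60/136 = 15/34
sR = 60/72 = 5/6
mL = -1/2·sL + -1/2·sR = -65/102
mR = 1·sL + 0·sR = 15/34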